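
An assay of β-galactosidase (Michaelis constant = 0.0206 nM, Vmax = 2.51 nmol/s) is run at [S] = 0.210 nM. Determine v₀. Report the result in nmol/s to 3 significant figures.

2.29 nmol/s

[S]/(Km+[S]) = 0.210/0.2306 = 0.9107, the fractional saturation.
v = 0.9107 × Vmax = 0.9107 × 2.51 = 2.29 nmol/s.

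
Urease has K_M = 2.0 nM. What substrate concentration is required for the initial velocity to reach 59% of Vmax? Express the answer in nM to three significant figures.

v/Vmax = [S]/(Km+[S]) = 0.59, so [S] = Km·0.59/(1 − 0.59) = 2.0 × 1.439.
[S] = 2.88 nM.

2.88 nM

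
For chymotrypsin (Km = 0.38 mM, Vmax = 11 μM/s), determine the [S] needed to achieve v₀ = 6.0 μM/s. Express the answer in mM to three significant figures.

The required fractional saturation is v/Vmax = 6.0/11 = 0.5455.
Then [S]/(Km+[S]) = 0.5455 ⇒ [S] = 0.38 × 0.5455/(1 − 0.5455) = 0.456 mM.

0.456 mM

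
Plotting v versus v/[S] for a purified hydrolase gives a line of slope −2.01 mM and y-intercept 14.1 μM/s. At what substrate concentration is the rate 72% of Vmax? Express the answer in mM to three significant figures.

The Eadie–Hofstee slope gives Km = 2.01 mM (slope = −Km).
v/Vmax = [S]/(Km+[S]) = 0.72 ⇒ [S] = Km·0.72/(1−0.72) = 2.01 × 2.571 = 5.17 mM.

5.17 mM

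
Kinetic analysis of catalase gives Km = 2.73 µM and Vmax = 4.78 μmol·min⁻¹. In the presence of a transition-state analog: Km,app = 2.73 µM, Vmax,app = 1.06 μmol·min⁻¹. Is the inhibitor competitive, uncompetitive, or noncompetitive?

noncompetitive

Vmax decreases (4.78 → 1.06 μmol·min⁻¹) while Km is unchanged — pure noncompetitive inhibition.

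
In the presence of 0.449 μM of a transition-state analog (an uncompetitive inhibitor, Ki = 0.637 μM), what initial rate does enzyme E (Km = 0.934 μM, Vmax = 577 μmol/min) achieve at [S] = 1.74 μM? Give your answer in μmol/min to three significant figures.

257 μmol/min

α = 1 + [I]/Ki = 1 + 0.449/0.637 = 1.705.
For an uncompetitive inhibitor, both parameters are divided by α, giving Vmax/α and Km/α: Km,app = 0.548 μM, Vmax,app = 338 μmol/min.
v = Vmax,app·[S]/(Km,app + [S]) = 338 × 1.74/(0.548 + 1.74) = 257 μmol/min.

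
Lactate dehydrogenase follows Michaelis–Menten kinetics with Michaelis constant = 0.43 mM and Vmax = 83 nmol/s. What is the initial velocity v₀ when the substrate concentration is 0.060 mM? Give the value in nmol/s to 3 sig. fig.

10.2 nmol/s

[S]/(Km+[S]) = 0.060/0.4900 = 0.1224, the fractional saturation.
v = 0.1224 × Vmax = 0.1224 × 83 = 10.2 nmol/s.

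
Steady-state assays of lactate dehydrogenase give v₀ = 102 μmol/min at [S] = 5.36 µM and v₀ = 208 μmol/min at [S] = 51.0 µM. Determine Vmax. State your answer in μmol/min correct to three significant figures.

From v = Vmax[S]/(Km+[S]), each point gives Vmax = v(Km+[S])/[S].
Equating: 102(Km+5.36)/5.36 = 208(Km+51.0)/51.0.
19.03·Km + 102 = 4.078·Km + 208, so (19.03 − 4.078)·Km = 208 − 102.
Km = 106.0/14.95 = 7.09 µM; then Vmax = 102(7.09+5.36)/5.36 = 237 μmol/min.

237 μmol/min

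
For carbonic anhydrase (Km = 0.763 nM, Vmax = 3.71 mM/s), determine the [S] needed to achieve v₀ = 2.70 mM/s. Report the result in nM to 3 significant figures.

The required fractional saturation is v/Vmax = 2.70/3.71 = 0.7278.
Then [S]/(Km+[S]) = 0.7278 ⇒ [S] = 0.763 × 0.7278/(1 − 0.7278) = 2.04 nM.

2.04 nM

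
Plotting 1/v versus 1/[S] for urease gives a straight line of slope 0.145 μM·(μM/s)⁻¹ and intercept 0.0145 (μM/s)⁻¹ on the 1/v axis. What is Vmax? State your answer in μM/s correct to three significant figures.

69.0 μM/s

The y-intercept of a Lineweaver–Burk plot equals 1/Vmax, so Vmax = 1/0.0145 = 69.0 μM/s.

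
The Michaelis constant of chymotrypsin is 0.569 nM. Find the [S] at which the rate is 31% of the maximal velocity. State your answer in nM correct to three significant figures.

v/Vmax = [S]/(Km+[S]) = 0.31, so [S] = Km·0.31/(1 − 0.31) = 0.569 × 0.4493.
[S] = 0.256 nM.

0.256 nM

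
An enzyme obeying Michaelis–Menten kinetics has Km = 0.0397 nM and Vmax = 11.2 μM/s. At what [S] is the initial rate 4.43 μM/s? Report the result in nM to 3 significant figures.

0.0260 nM

Rearranging v = Vmax[S]/(Km+[S]) gives [S] = Km·v/(Vmax − v).
[S] = 0.0397 × 4.43 / (11.2 − 4.43) = 0.1759/6.770 = 0.0260 nM.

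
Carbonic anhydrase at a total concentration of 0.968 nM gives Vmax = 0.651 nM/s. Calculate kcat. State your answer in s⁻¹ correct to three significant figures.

0.673 s⁻¹

kcat = Vmax/[E]total = 0.651 nM/s / 0.968 nM = 0.673 s⁻¹.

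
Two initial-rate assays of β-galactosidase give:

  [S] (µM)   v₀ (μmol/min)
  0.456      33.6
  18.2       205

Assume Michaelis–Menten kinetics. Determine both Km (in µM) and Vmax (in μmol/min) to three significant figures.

Km = 2.75 µM; Vmax = 236 μmol/min

From v = Vmax[S]/(Km+[S]), each point gives Vmax = v(Km+[S])/[S].
Equating: 33.6(Km+0.456)/0.456 = 205(Km+18.2)/18.2.
73.68·Km + 33.6 = 11.26·Km + 205, so (73.68 − 11.26)·Km = 205 − 33.6.
Km = 171.4/62.42 = 2.75 µM; then Vmax = 33.6(2.75+0.456)/0.456 = 236 μmol/min.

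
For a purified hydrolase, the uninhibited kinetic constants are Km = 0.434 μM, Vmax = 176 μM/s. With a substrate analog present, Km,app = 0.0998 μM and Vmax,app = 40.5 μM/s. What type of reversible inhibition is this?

Both Km and Vmax decrease by the same factor (~4.35-fold) — characteristic of uncompetitive inhibition.

uncompetitive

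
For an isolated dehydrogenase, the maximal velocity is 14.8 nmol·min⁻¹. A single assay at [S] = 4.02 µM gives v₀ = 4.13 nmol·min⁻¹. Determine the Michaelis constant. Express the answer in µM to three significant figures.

From v = Vmax[S]/(Km+[S]), Km = [S](Vmax − v)/v.
Km = 4.02 × (14.8 − 4.13) / 4.13 = 42.89/4.13 = 10.4 µM.

10.4 µM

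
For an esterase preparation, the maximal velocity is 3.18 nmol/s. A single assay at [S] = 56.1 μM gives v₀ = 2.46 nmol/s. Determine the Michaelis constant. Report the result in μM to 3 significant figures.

16.4 μM

v/Vmax = 2.46/3.18 = 0.7736 = [S]/(Km+[S]).
So Km + [S] = [S]/0.7736 = 72.52 μM, giving Km = 72.52 − 56.1 = 16.4 μM.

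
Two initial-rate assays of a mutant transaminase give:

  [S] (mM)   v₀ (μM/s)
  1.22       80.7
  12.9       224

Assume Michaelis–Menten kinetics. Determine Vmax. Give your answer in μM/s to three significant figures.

275 μM/s

In reciprocal form, 1/v = (Km/Vmax)·(1/[S]) + 1/Vmax. The two points give (1/[S], 1/v) = (0.8197, 0.01239) and (0.07752, 0.004464).
Slope = (0.01239 − 0.004464)/(0.8197 − 0.07752) = 0.01068; intercept = 0.01239 − 0.01068×0.8197 = 0.003636.
Vmax = 1/intercept = 275 μM/s; Km = slope × Vmax = 0.01068 × 275 = 2.94 mM.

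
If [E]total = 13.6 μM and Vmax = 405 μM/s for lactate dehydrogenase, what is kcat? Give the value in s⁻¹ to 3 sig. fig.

kcat = Vmax/[E]total = 405 μM/s / 13.6 μM = 29.8 s⁻¹.

29.8 s⁻¹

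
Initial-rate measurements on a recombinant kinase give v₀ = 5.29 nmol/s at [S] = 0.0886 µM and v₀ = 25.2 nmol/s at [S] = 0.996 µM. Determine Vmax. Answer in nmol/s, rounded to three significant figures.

From v = Vmax[S]/(Km+[S]), each point gives Vmax = v(Km+[S])/[S].
Equating: 5.29(Km+0.0886)/0.0886 = 25.2(Km+0.996)/0.996.
59.71·Km + 5.29 = 25.30·Km + 25.2, so (59.71 − 25.30)·Km = 25.2 − 5.29.
Km = 19.91/34.41 = 0.579 µM; then Vmax = 5.29(0.579+0.0886)/0.0886 = 39.8 nmol/s.

39.8 nmol/s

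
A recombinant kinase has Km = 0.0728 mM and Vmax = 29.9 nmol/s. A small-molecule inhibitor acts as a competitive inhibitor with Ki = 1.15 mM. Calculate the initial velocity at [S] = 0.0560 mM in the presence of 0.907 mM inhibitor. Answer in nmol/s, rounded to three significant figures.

8.99 nmol/s

With α = 1 + [I]/Ki = 1 + 0.907/1.15 = 1.789, the competitive rate law is v = Vmax[S] / (αKm + [S]).
v = 29.9×0.0560 / (1.789×0.0728 + 0.0560) = 1.674/0.1862 = 8.99 nmol/s.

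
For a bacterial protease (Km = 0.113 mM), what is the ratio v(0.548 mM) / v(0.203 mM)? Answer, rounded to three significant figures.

1.29

The fractional saturations are [S]/(Km+[S]) = 0.203/0.3160 = 0.6424 and 0.548/0.6610 = 0.8290.
v₂/v₁ is just their ratio: 0.8290/0.6424 = 1.29.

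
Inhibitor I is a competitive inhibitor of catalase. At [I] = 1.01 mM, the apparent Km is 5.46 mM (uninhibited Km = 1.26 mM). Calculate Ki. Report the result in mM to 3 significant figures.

Competitive: Km,app = α·Km with α = 1 + [I]/Ki.
α = Km,app/Km = 5.46/1.26 = 4.333.
Since α = 1 + [I]/Ki, [I]/Ki = 4.333 − 1 = 3.333 and Ki = 1.01/3.333 = 0.303 mM.

0.303 mM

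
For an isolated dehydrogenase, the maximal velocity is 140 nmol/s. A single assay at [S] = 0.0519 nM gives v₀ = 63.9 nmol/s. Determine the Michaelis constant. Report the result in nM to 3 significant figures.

0.0618 nM

v/Vmax = 63.9/140 = 0.4564 = [S]/(Km+[S]).
So Km + [S] = [S]/0.4564 = 0.1137 nM, giving Km = 0.1137 − 0.0519 = 0.0618 nM.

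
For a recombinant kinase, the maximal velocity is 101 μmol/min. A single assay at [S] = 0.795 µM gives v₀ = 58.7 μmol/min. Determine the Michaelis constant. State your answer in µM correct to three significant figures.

From v = Vmax[S]/(Km+[S]), Km = [S](Vmax − v)/v.
Km = 0.795 × (101 − 58.7) / 58.7 = 33.63/58.7 = 0.573 µM.

0.573 µM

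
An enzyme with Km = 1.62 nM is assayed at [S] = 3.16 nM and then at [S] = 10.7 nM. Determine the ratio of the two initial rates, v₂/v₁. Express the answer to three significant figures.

Since Vmax cancels, v₂/v₁ = [S]₂(Km+[S]₁) / [S]₁(Km+[S]₂).
= 10.7×(1.62+3.16) / (3.16×(1.62+10.7)) = 51.15/38.93 = 1.31.

1.31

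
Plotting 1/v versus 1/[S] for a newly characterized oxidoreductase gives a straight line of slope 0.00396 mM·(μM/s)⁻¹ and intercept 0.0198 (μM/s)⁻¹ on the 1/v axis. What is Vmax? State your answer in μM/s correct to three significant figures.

The y-intercept of a Lineweaver–Burk plot equals 1/Vmax, so Vmax = 1/0.0198 = 50.5 μM/s.

50.5 μM/s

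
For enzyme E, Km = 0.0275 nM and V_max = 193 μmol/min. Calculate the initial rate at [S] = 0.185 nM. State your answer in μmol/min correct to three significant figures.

168 μmol/min

[S]/(Km+[S]) = 0.185/0.2125 = 0.8706, the fractional saturation.
v = 0.8706 × Vmax = 0.8706 × 193 = 168 μmol/min.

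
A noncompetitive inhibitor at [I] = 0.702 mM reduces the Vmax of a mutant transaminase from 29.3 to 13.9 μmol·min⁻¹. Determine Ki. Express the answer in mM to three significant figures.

0.634 mM

Noncompetitive: Vmax,app = Vmax/α with α = 1 + [I]/Ki.
α = Vmax/Vmax,app = 29.3/13.9 = 2.108.
Ki = [I]/(α − 1) = 0.702/1.108 = 0.634 mM.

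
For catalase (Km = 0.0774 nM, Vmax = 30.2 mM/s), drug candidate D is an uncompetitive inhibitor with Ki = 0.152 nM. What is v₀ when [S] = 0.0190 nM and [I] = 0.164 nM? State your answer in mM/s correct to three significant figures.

4.91 mM/s

α = 1 + [I]/Ki = 1 + 0.164/0.152 = 2.079.
For an uncompetitive inhibitor, both parameters are divided by α, giving Vmax/α and Km/α: Km,app = 0.0372 nM, Vmax,app = 14.5 mM/s.
v = Vmax,app·[S]/(Km,app + [S]) = 14.5 × 0.0190/(0.0372 + 0.0190) = 4.91 mM/s.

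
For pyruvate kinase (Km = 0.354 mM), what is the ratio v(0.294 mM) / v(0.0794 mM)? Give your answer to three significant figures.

Since Vmax cancels, v₂/v₁ = [S]₂(Km+[S]₁) / [S]₁(Km+[S]₂).
= 0.294×(0.354+0.0794) / (0.0794×(0.354+0.294)) = 0.1274/0.05145 = 2.48.

2.48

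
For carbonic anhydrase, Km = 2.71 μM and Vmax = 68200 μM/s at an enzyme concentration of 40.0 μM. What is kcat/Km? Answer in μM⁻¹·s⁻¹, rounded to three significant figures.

kcat = Vmax/[E]total = 68200/40.0 = 1700 s⁻¹.
kcat/Km = 1700/2.71 = 629 μM⁻¹·s⁻¹.

629 μM⁻¹·s⁻¹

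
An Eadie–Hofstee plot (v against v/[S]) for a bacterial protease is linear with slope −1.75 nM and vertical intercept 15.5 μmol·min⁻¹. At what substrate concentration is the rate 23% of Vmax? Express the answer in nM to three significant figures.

0.523 nM

The Eadie–Hofstee slope gives Km = 1.75 nM (slope = −Km).
v/Vmax = [S]/(Km+[S]) = 0.23 ⇒ [S] = Km·0.23/(1−0.23) = 1.75 × 0.2987 = 0.523 nM.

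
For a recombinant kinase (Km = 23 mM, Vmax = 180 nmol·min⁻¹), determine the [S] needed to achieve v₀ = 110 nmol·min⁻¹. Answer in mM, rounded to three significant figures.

36.1 mM

Rearranging v = Vmax[S]/(Km+[S]) gives [S] = Km·v/(Vmax − v).
[S] = 23 × 110 / (180 − 110) = 2530/70.00 = 36.1 mM.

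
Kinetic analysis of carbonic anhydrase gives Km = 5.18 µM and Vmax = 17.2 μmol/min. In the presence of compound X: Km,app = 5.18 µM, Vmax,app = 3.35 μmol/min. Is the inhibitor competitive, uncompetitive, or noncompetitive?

Vmax decreases (17.2 → 3.35 μmol/min) while Km is unchanged — pure noncompetitive inhibition.

noncompetitive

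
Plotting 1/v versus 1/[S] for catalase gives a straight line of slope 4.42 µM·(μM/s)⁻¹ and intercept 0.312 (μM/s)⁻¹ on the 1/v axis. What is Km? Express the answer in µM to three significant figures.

y-intercept = 1/Vmax ⇒ Vmax = 3.21 μM/s; slope = Km/Vmax ⇒ Km = slope × Vmax.
Km = 4.42 × 3.21 = 14.2 µM.

14.2 µM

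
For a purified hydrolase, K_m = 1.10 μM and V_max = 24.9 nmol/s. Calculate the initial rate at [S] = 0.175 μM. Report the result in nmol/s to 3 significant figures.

[S]/(Km+[S]) = 0.175/1.275 = 0.1373, the fractional saturation.
v = 0.1373 × Vmax = 0.1373 × 24.9 = 3.42 nmol/s.

3.42 nmol/s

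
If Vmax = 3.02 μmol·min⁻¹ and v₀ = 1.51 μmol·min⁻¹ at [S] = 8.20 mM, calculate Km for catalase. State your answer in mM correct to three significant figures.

8.20 mM

v/Vmax = 1.51/3.02 = 0.5000 = [S]/(Km+[S]).
So Km + [S] = [S]/0.5000 = 16.40 mM, giving Km = 16.40 − 8.20 = 8.20 mM.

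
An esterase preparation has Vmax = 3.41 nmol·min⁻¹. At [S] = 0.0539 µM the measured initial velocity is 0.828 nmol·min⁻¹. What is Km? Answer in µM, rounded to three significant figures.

v/Vmax = 0.828/3.41 = 0.2428 = [S]/(Km+[S]).
So Km + [S] = [S]/0.2428 = 0.2220 µM, giving Km = 0.2220 − 0.0539 = 0.168 µM.

0.168 µM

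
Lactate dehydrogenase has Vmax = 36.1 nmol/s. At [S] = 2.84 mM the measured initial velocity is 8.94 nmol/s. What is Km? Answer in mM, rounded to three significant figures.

v/Vmax = 8.94/36.1 = 0.2476 = [S]/(Km+[S]).
So Km + [S] = [S]/0.2476 = 11.47 mM, giving Km = 11.47 − 2.84 = 8.63 mM.

8.63 mM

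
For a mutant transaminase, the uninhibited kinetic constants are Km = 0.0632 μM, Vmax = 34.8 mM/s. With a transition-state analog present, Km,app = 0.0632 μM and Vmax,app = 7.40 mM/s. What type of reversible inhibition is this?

Vmax decreases (34.8 → 7.40 mM/s) while Km is unchanged — pure noncompetitive inhibition.

noncompetitive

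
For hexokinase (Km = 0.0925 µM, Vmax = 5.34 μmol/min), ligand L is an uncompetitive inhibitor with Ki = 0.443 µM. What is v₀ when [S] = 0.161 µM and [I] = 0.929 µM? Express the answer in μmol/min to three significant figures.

α = 1 + [I]/Ki = 1 + 0.929/0.443 = 3.097.
For an uncompetitive inhibitor, both parameters are divided by α, giving Vmax/α and Km/α: Km,app = 0.0299 µM, Vmax,app = 1.72 μmol/min.
v = Vmax,app·[S]/(Km,app + [S]) = 1.72 × 0.161/(0.0299 + 0.161) = 1.45 μmol/min.

1.45 μmol/min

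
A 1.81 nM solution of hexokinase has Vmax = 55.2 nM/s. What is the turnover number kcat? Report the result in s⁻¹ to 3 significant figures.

kcat = Vmax/[E]total = 55.2 nM/s / 1.81 nM = 30.5 s⁻¹.

30.5 s⁻¹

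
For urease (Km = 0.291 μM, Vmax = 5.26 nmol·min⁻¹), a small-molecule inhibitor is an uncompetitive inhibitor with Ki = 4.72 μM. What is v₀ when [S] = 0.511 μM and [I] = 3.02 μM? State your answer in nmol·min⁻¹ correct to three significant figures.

2.38 nmol·min⁻¹

α = 1 + [I]/Ki = 1 + 3.02/4.72 = 1.640.
For an uncompetitive inhibitor, both parameters are divided by α, giving Vmax/α and Km/α: Km,app = 0.177 μM, Vmax,app = 3.21 nmol·min⁻¹.
v = Vmax,app·[S]/(Km,app + [S]) = 3.21 × 0.511/(0.177 + 0.511) = 2.38 nmol·min⁻¹.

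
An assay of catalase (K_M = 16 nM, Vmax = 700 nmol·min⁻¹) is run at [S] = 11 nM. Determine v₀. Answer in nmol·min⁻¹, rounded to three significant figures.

285 nmol·min⁻¹

[S]/(Km+[S]) = 11/27.00 = 0.4074, the fractional saturation.
v = 0.4074 × Vmax = 0.4074 × 700 = 285 nmol·min⁻¹.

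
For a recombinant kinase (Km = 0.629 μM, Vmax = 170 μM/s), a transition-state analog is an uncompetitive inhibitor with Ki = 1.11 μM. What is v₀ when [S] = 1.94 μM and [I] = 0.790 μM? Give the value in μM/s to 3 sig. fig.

83.5 μM/s

With α = 1 + [I]/Ki = 1 + 0.790/1.11 = 1.712, the uncompetitive rate law is v = (Vmax/α)·[S] / (Km/α + [S]).
v = (170/1.712)×1.94 / (0.629/1.712 + 1.94) = 192.7/2.307 = 83.5 μM/s.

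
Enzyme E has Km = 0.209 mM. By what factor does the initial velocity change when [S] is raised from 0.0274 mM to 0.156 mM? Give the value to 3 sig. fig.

Since Vmax cancels, v₂/v₁ = [S]₂(Km+[S]₁) / [S]₁(Km+[S]₂).
= 0.156×(0.209+0.0274) / (0.0274×(0.209+0.156)) = 0.03688/0.01000 = 3.69.

3.69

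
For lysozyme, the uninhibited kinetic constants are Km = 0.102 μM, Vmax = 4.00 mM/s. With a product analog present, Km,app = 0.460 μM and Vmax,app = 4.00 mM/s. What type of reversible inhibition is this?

Km increases (0.102 → 0.460 μM) while Vmax is unchanged — the hallmark of competitive inhibition.

competitive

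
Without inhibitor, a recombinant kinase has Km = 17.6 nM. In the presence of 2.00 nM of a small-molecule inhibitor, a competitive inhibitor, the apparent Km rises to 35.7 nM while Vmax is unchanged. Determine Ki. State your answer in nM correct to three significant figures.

Competitive: Km,app = α·Km with α = 1 + [I]/Ki.
α = Km,app/Km = 35.7/17.6 = 2.028.
Ki = [I]/(α − 1) = 2.00/1.028 = 1.94 nM.

1.94 nM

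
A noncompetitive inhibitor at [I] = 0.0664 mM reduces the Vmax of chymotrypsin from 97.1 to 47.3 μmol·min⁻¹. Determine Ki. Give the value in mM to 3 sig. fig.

0.0631 mM

Noncompetitive: Vmax,app = Vmax/α with α = 1 + [I]/Ki.
α = Vmax/Vmax,app = 97.1/47.3 = 2.053.
Since α = 1 + [I]/Ki, [I]/Ki = 2.053 − 1 = 1.053 and Ki = 0.0664/1.053 = 0.0631 mM.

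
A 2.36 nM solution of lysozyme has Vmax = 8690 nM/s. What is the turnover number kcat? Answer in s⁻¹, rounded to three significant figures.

3680 s⁻¹

kcat = Vmax/[E]total = 8690 nM/s / 2.36 nM = 3680 s⁻¹.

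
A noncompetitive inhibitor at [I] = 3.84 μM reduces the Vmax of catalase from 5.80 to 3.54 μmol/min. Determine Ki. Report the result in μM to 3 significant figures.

Noncompetitive: Vmax,app = Vmax/α with α = 1 + [I]/Ki.
α = Vmax/Vmax,app = 5.80/3.54 = 1.638.
Since α = 1 + [I]/Ki, [I]/Ki = 1.638 − 1 = 0.6384 and Ki = 3.84/0.6384 = 6.01 μM.

6.01 μM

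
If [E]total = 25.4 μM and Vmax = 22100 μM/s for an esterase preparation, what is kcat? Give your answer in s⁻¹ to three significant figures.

kcat = Vmax/[E]total = 22100 μM/s / 25.4 μM = 870 s⁻¹.

870 s⁻¹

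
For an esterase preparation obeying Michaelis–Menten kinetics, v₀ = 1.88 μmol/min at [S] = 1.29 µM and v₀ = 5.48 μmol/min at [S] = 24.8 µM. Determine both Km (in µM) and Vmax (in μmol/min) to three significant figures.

From v = Vmax[S]/(Km+[S]), each point gives Vmax = v(Km+[S])/[S].
Equating: 1.88(Km+1.29)/1.29 = 5.48(Km+24.8)/24.8.
1.457·Km + 1.88 = 0.2210·Km + 5.48, so (1.457 − 0.2210)·Km = 5.48 − 1.88.
Km = 3.600/1.236 = 2.91 µM; then Vmax = 1.88(2.91+1.29)/1.29 = 6.12 μmol/min.

Km = 2.91 µM; Vmax = 6.12 μmol/min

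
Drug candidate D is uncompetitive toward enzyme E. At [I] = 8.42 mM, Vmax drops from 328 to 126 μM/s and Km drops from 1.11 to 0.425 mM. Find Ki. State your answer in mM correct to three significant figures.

Uncompetitive: Vmax,app = Vmax/α (and Km,app = Km/α) with α = 1 + [I]/Ki.
α = Vmax/Vmax,app = 328/126 = 2.603.
Since α = 1 + [I]/Ki, [I]/Ki = 2.603 − 1 = 1.603 and Ki = 8.42/1.603 = 5.25 mM.

5.25 mM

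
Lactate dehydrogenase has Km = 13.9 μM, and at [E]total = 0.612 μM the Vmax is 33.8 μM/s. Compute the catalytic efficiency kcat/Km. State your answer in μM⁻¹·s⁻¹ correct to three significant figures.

3.97 μM⁻¹·s⁻¹

kcat = Vmax/[E]total = 33.8/0.612 = 55.2 s⁻¹.
kcat/Km = 55.2/13.9 = 3.97 μM⁻¹·s⁻¹.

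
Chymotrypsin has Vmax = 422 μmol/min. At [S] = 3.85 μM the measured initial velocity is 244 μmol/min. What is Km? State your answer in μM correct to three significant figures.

2.81 μM

v/Vmax = 244/422 = 0.5782 = [S]/(Km+[S]).
So Km + [S] = [S]/0.5782 = 6.659 μM, giving Km = 6.659 − 3.85 = 2.81 μM.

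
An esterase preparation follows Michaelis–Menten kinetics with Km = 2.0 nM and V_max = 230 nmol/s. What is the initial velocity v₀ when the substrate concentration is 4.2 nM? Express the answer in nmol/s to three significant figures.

[S]/(Km+[S]) = 4.2/6.200 = 0.6774, the fractional saturation.
v = 0.6774 × Vmax = 0.6774 × 230 = 156 nmol/s.

156 nmol/s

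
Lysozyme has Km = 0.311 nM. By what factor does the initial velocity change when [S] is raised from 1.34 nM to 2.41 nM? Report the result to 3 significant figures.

1.09

The fractional saturations are [S]/(Km+[S]) = 1.34/1.651 = 0.8116 and 2.41/2.721 = 0.8857.
v₂/v₁ is just their ratio: 0.8857/0.8116 = 1.09.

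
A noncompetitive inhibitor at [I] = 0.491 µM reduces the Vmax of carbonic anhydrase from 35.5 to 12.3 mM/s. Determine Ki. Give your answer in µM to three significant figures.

Noncompetitive: Vmax,app = Vmax/α with α = 1 + [I]/Ki.
α = Vmax/Vmax,app = 35.5/12.3 = 2.886.
Ki = [I]/(α − 1) = 0.491/1.886 = 0.260 µM.

0.260 µM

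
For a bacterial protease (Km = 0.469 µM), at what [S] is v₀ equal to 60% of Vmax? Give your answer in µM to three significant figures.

v/Vmax = [S]/(Km+[S]) = 0.6, so [S] = Km·0.6/(1 − 0.6) = 0.469 × 1.500.
[S] = 0.703 µM.

0.703 µM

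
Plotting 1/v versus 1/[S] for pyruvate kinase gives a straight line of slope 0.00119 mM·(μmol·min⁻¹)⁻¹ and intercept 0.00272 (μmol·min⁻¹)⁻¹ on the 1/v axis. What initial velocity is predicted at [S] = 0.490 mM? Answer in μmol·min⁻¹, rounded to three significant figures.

The y-intercept is 1/Vmax, so Vmax = 1/0.00272 = 368 μmol·min⁻¹.
The slope is Km/Vmax, so Km = 0.00119 × 368 = 0.438 mM.
Then v = 368 × 0.490/(0.438 + 0.490) = 194 μmol·min⁻¹.

194 μmol·min⁻¹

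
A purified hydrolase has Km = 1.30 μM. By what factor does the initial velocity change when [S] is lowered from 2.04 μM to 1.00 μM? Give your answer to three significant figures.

0.712

The fractional saturations are [S]/(Km+[S]) = 2.04/3.340 = 0.6108 and 1.00/2.300 = 0.4348.
v₂/v₁ is just their ratio: 0.4348/0.6108 = 0.712.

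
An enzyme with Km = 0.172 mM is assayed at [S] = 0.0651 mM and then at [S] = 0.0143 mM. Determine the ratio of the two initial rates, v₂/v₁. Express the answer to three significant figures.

0.280

Since Vmax cancels, v₂/v₁ = [S]₂(Km+[S]₁) / [S]₁(Km+[S]₂).
= 0.0143×(0.172+0.0651) / (0.0651×(0.172+0.0143)) = 0.003391/0.01213 = 0.280.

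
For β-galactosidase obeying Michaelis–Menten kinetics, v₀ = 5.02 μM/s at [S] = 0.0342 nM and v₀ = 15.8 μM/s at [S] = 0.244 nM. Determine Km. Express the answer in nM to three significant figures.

0.131 nM

In reciprocal form, 1/v = (Km/Vmax)·(1/[S]) + 1/Vmax. The two points give (1/[S], 1/v) = (29.24, 0.1992) and (4.098, 0.06329).
Slope = (0.1992 − 0.06329)/(29.24 − 4.098) = 0.005406; intercept = 0.1992 − 0.005406×29.24 = 0.04114.
Vmax = 1/intercept = 24.3 μM/s; Km = slope × Vmax = 0.005406 × 24.3 = 0.131 nM.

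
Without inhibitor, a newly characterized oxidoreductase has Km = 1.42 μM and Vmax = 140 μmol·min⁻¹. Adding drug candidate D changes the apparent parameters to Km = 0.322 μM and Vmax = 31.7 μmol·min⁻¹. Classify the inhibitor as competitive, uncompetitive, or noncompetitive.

uncompetitive

Both Km and Vmax decrease by the same factor (~4.41-fold) — characteristic of uncompetitive inhibition.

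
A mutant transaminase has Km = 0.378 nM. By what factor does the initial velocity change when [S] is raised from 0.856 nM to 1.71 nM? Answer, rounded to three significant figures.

1.18

The fractional saturations are [S]/(Km+[S]) = 0.856/1.234 = 0.6937 and 1.71/2.088 = 0.8190.
v₂/v₁ is just their ratio: 0.8190/0.6937 = 1.18.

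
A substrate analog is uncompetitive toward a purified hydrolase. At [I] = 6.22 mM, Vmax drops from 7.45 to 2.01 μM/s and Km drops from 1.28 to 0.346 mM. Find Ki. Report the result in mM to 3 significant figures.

2.30 mM

Uncompetitive: Vmax,app = Vmax/α (and Km,app = Km/α) with α = 1 + [I]/Ki.
α = Vmax/Vmax,app = 7.45/2.01 = 3.706.
Ki = [I]/(α − 1) = 6.22/2.706 = 2.30 mM.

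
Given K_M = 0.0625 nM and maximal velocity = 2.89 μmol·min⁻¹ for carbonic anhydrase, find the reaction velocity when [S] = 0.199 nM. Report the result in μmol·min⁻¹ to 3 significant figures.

[S]/(Km+[S]) = 0.199/0.2615 = 0.7610, the fractional saturation.
v = 0.7610 × Vmax = 0.7610 × 2.89 = 2.20 μmol·min⁻¹.

2.20 μmol·min⁻¹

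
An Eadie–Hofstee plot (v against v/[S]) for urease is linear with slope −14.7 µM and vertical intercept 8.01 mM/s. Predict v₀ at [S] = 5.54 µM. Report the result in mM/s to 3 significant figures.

In the Eadie–Hofstee form v = Vmax − Km·(v/[S]), the slope is −Km and the intercept is Vmax, so Km = 14.7 µM and Vmax = 8.01 mM/s.
v = 8.01 × 5.54/(14.7 + 5.54) = 2.19 mM/s.

2.19 mM/s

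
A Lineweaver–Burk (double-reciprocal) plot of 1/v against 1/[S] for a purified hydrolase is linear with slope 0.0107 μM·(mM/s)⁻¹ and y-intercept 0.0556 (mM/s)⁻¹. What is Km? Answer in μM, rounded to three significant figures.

0.192 μM

y-intercept = 1/Vmax ⇒ Vmax = 18.0 mM/s; slope = Km/Vmax ⇒ Km = slope × Vmax.
Km = 0.0107 × 18.0 = 0.192 μM.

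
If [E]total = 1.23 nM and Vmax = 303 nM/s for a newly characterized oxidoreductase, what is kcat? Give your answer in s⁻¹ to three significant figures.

kcat = Vmax/[E]total = 303 nM/s / 1.23 nM = 246 s⁻¹.

246 s⁻¹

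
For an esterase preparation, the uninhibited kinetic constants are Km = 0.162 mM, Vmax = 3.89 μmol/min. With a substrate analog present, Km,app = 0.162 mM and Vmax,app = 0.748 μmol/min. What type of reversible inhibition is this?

noncompetitive

Vmax decreases (3.89 → 0.748 μmol/min) while Km is unchanged — pure noncompetitive inhibition.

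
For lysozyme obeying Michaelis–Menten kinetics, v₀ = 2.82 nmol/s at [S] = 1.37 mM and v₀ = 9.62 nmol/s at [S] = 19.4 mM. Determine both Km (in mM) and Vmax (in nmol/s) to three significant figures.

In reciprocal form, 1/v = (Km/Vmax)·(1/[S]) + 1/Vmax. The two points give (1/[S], 1/v) = (0.7299, 0.3546) and (0.05155, 0.1040).
Slope = (0.3546 − 0.1040)/(0.7299 − 0.05155) = 0.3695; intercept = 0.3546 − 0.3695×0.7299 = 0.08490.
Vmax = 1/intercept = 11.8 nmol/s; Km = slope × Vmax = 0.3695 × 11.8 = 4.35 mM.

Km = 4.35 mM; Vmax = 11.8 nmol/s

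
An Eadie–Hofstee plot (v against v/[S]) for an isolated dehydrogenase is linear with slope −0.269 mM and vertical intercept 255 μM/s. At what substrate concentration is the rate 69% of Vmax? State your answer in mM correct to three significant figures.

The Eadie–Hofstee slope gives Km = 0.269 mM (slope = −Km).
v/Vmax = [S]/(Km+[S]) = 0.69 ⇒ [S] = Km·0.69/(1−0.69) = 0.269 × 2.226 = 0.599 mM.

0.599 mM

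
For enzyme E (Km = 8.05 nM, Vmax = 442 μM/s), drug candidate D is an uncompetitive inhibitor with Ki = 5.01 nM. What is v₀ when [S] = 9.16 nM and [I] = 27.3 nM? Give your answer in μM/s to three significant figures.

With α = 1 + [I]/Ki = 1 + 27.3/5.01 = 6.449, the uncompetitive rate law is v = (Vmax/α)·[S] / (Km/α + [S]).
v = (442/6.449)×9.16 / (8.05/6.449 + 9.16) = 627.8/10.41 = 60.3 μM/s.

60.3 μM/s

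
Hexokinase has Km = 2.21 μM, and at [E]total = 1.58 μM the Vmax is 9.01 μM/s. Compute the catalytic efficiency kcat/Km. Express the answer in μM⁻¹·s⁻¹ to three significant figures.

kcat = Vmax/[E]total = 9.01/1.58 = 5.70 s⁻¹.
kcat/Km = 5.70/2.21 = 2.58 μM⁻¹·s⁻¹.

2.58 μM⁻¹·s⁻¹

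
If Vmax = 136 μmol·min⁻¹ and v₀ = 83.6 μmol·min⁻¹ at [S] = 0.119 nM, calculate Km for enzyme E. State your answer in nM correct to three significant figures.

v/Vmax = 83.6/136 = 0.6147 = [S]/(Km+[S]).
So Km + [S] = [S]/0.6147 = 0.1936 nM, giving Km = 0.1936 − 0.119 = 0.0746 nM.

0.0746 nM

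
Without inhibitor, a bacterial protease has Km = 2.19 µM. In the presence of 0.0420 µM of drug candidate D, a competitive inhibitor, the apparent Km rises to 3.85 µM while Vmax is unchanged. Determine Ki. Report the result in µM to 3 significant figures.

0.0554 µM

Competitive: Km,app = α·Km with α = 1 + [I]/Ki.
α = Km,app/Km = 3.85/2.19 = 1.758.
Ki = [I]/(α − 1) = 0.0420/0.7580 = 0.0554 µM.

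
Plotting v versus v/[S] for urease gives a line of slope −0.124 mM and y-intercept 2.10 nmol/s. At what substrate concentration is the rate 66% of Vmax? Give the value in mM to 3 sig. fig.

0.241 mM

The Eadie–Hofstee slope gives Km = 0.124 mM (slope = −Km).
v/Vmax = [S]/(Km+[S]) = 0.66 ⇒ [S] = Km·0.66/(1−0.66) = 0.124 × 1.941 = 0.241 mM.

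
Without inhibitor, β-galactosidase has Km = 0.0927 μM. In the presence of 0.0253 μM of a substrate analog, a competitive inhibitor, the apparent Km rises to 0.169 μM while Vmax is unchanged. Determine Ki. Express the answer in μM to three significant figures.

0.0307 μM

Competitive: Km,app = α·Km with α = 1 + [I]/Ki.
α = Km,app/Km = 0.169/0.0927 = 1.823.
Ki = [I]/(α − 1) = 0.0253/0.8231 = 0.0307 μM.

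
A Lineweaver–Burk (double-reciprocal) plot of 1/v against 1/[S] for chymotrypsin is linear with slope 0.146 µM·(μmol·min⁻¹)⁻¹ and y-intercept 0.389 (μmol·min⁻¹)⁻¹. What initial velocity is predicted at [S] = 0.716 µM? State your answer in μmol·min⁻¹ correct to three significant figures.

The y-intercept is 1/Vmax, so Vmax = 1/0.389 = 2.57 μmol·min⁻¹.
The slope is Km/Vmax, so Km = 0.146 × 2.57 = 0.375 µM.
Then v = 2.57 × 0.716/(0.375 + 0.716) = 1.69 μmol·min⁻¹.

1.69 μmol·min⁻¹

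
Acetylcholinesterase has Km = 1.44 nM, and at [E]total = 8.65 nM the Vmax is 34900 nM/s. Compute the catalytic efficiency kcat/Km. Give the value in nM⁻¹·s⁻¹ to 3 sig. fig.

kcat = Vmax/[E]total = 34900/8.65 = 4030 s⁻¹.
kcat/Km = 4030/1.44 = 2800 nM⁻¹·s⁻¹.

2800 nM⁻¹·s⁻¹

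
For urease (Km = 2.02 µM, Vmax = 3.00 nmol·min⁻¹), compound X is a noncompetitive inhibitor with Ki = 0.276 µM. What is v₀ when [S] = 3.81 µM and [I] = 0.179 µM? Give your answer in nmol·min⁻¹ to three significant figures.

α = 1 + [I]/Ki = 1 + 0.179/0.276 = 1.649.
For a noncompetitive inhibitor, Vmax is reduced to Vmax/α while Km is unchanged: Km,app = 2.02 µM, Vmax,app = 1.82 nmol·min⁻¹.
v = Vmax,app·[S]/(Km,app + [S]) = 1.82 × 3.81/(2.02 + 3.81) = 1.19 nmol·min⁻¹.

1.19 nmol·min⁻¹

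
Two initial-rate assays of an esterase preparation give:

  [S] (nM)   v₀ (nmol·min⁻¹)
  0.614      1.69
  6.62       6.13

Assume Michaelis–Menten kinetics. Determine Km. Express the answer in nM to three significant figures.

2.43 nM

In reciprocal form, 1/v = (Km/Vmax)·(1/[S]) + 1/Vmax. The two points give (1/[S], 1/v) = (1.629, 0.5917) and (0.1511, 0.1631).
Slope = (0.5917 − 0.1631)/(1.629 − 0.1511) = 0.2901; intercept = 0.5917 − 0.2901×1.629 = 0.1193.
Vmax = 1/intercept = 8.38 nmol·min⁻¹; Km = slope × Vmax = 0.2901 × 8.38 = 2.43 nM.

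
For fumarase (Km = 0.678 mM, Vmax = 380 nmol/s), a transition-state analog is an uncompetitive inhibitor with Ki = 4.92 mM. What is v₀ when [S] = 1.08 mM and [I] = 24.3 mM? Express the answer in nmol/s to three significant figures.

57.9 nmol/s

α = 1 + [I]/Ki = 1 + 24.3/4.92 = 5.939.
For an uncompetitive inhibitor, both parameters are divided by α, giving Vmax/α and Km/α: Km,app = 0.114 mM, Vmax,app = 64.0 nmol/s.
v = Vmax,app·[S]/(Km,app + [S]) = 64.0 × 1.08/(0.114 + 1.08) = 57.9 nmol/s.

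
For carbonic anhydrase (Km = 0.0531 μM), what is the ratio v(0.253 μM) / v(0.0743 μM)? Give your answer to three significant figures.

1.42

Since Vmax cancels, v₂/v₁ = [S]₂(Km+[S]₁) / [S]₁(Km+[S]₂).
= 0.253×(0.0531+0.0743) / (0.0743×(0.0531+0.253)) = 0.03223/0.02274 = 1.42.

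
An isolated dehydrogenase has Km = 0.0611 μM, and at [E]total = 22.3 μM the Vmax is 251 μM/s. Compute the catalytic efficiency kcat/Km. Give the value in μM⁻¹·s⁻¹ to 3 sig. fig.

kcat = Vmax/[E]total = 251/22.3 = 11.3 s⁻¹.
kcat/Km = 11.3/0.0611 = 184 μM⁻¹·s⁻¹.

184 μM⁻¹·s⁻¹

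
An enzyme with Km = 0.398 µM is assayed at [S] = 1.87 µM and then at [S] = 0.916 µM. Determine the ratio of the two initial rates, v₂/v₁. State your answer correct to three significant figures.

The fractional saturations are [S]/(Km+[S]) = 1.87/2.268 = 0.8245 and 0.916/1.314 = 0.6971.
v₂/v₁ is just their ratio: 0.6971/0.8245 = 0.845.

0.845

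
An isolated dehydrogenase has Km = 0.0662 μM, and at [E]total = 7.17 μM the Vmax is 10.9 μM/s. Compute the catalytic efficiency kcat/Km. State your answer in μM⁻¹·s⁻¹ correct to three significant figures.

23.0 μM⁻¹·s⁻¹

kcat = Vmax/[E]total = 10.9/7.17 = 1.52 s⁻¹.
kcat/Km = 1.52/0.0662 = 23.0 μM⁻¹·s⁻¹.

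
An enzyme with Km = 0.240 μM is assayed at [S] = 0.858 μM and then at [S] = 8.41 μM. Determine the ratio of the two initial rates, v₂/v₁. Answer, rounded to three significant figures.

1.24

The fractional saturations are [S]/(Km+[S]) = 0.858/1.098 = 0.7814 and 8.41/8.650 = 0.9723.
v₂/v₁ is just their ratio: 0.9723/0.7814 = 1.24.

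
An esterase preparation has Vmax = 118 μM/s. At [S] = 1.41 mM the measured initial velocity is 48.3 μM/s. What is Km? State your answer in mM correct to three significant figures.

2.03 mM

From v = Vmax[S]/(Km+[S]), Km = [S](Vmax − v)/v.
Km = 1.41 × (118 − 48.3) / 48.3 = 98.28/48.3 = 2.03 mM.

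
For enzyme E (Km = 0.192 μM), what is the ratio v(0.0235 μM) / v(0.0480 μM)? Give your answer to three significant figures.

Since Vmax cancels, v₂/v₁ = [S]₂(Km+[S]₁) / [S]₁(Km+[S]₂).
= 0.0235×(0.192+0.0480) / (0.0480×(0.192+0.0235)) = 0.005640/0.01034 = 0.545.

0.545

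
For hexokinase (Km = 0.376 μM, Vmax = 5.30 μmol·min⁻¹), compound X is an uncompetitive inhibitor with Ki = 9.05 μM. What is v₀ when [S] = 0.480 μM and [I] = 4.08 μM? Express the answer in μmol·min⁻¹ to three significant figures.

α = 1 + [I]/Ki = 1 + 4.08/9.05 = 1.451.
For an uncompetitive inhibitor, both parameters are divided by α, giving Vmax/α and Km/α: Km,app = 0.259 μM, Vmax,app = 3.65 μmol·min⁻¹.
v = Vmax,app·[S]/(Km,app + [S]) = 3.65 × 0.480/(0.259 + 0.480) = 2.37 μmol·min⁻¹.

2.37 μmol·min⁻¹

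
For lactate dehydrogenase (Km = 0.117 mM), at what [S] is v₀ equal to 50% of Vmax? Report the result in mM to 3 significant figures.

v/Vmax = [S]/(Km+[S]) = 0.5, so [S] = Km·0.5/(1 − 0.5) = 0.117 × 1.000.
[S] = 0.117 mM.

0.117 mM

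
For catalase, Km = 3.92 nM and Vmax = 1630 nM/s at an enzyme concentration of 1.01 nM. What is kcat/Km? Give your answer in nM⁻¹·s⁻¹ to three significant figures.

412 nM⁻¹·s⁻¹

kcat = Vmax/[E]total = 1630/1.01 = 1610 s⁻¹.
kcat/Km = 1610/3.92 = 412 nM⁻¹·s⁻¹.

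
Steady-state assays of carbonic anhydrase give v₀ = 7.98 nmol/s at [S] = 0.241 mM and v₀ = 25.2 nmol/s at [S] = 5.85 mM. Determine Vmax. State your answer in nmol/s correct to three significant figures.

27.8 nmol/s

In reciprocal form, 1/v = (Km/Vmax)·(1/[S]) + 1/Vmax. The two points give (1/[S], 1/v) = (4.149, 0.1253) and (0.1709, 0.03968).
Slope = (0.1253 − 0.03968)/(4.149 − 0.1709) = 0.02152; intercept = 0.1253 − 0.02152×4.149 = 0.03600.
Vmax = 1/intercept = 27.8 nmol/s; Km = slope × Vmax = 0.02152 × 27.8 = 0.598 mM.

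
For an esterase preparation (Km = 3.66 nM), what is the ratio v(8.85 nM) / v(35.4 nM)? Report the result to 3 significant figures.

0.781

Since Vmax cancels, v₂/v₁ = [S]₂(Km+[S]₁) / [S]₁(Km+[S]₂).
= 8.85×(3.66+35.4) / (35.4×(3.66+8.85)) = 345.7/442.9 = 0.781.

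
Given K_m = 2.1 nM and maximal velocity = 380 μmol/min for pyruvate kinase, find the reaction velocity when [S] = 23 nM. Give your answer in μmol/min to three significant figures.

v = Vmax·[S]/(Km + [S]) = 380 × 23 / (2.1 + 23)
  = 8740 / 25.10 = 348 μmol/min.

348 μmol/min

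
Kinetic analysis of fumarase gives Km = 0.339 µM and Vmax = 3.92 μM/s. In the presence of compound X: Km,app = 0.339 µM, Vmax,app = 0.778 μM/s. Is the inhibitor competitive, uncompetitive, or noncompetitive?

noncompetitive

Vmax decreases (3.92 → 0.778 μM/s) while Km is unchanged — pure noncompetitive inhibition.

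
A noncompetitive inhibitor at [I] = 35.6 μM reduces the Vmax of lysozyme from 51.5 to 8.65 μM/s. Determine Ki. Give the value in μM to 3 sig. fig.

Noncompetitive: Vmax,app = Vmax/α with α = 1 + [I]/Ki.
α = Vmax/Vmax,app = 51.5/8.65 = 5.954.
Since α = 1 + [I]/Ki, [I]/Ki = 5.954 − 1 = 4.954 and Ki = 35.6/4.954 = 7.19 μM.

7.19 μM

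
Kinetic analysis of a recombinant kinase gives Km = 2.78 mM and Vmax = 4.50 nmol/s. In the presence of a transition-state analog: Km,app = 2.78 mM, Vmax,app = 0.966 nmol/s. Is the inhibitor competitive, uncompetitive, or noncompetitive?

noncompetitive

Vmax decreases (4.50 → 0.966 nmol/s) while Km is unchanged — pure noncompetitive inhibition.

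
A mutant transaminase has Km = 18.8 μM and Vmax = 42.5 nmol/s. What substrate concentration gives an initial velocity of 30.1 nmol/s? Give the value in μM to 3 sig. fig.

The required fractional saturation is v/Vmax = 30.1/42.5 = 0.7082.
Then [S]/(Km+[S]) = 0.7082 ⇒ [S] = 18.8 × 0.7082/(1 − 0.7082) = 45.6 μM.

45.6 μM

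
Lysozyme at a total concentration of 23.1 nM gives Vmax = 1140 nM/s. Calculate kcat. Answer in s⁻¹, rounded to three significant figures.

49.4 s⁻¹

kcat = Vmax/[E]total = 1140 nM/s / 23.1 nM = 49.4 s⁻¹.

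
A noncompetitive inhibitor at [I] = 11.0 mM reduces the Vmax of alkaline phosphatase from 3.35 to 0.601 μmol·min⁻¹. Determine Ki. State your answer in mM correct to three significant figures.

Noncompetitive: Vmax,app = Vmax/α with α = 1 + [I]/Ki.
α = Vmax/Vmax,app = 3.35/0.601 = 5.574.
Since α = 1 + [I]/Ki, [I]/Ki = 5.574 − 1 = 4.574 and Ki = 11.0/4.574 = 2.40 mM.

2.40 mM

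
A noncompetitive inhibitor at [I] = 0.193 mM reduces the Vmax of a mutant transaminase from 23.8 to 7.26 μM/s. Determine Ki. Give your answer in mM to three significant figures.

0.0847 mM

Noncompetitive: Vmax,app = Vmax/α with α = 1 + [I]/Ki.
α = Vmax/Vmax,app = 23.8/7.26 = 3.278.
Since α = 1 + [I]/Ki, [I]/Ki = 3.278 − 1 = 2.278 and Ki = 0.193/2.278 = 0.0847 mM.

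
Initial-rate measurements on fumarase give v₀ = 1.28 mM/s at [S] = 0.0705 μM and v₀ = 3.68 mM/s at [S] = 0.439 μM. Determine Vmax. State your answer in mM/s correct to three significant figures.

5.74 mM/s

In reciprocal form, 1/v = (Km/Vmax)·(1/[S]) + 1/Vmax. The two points give (1/[S], 1/v) = (14.18, 0.7812) and (2.278, 0.2717).
Slope = (0.7812 − 0.2717)/(14.18 − 2.278) = 0.04279; intercept = 0.7812 − 0.04279×14.18 = 0.1743.
Vmax = 1/intercept = 5.74 mM/s; Km = slope × Vmax = 0.04279 × 5.74 = 0.246 μM.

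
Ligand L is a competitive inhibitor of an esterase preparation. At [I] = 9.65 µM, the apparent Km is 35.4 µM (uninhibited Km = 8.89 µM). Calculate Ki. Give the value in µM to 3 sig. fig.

Competitive: Km,app = α·Km with α = 1 + [I]/Ki.
α = Km,app/Km = 35.4/8.89 = 3.982.
Ki = [I]/(α − 1) = 9.65/2.982 = 3.24 µM.

3.24 µM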